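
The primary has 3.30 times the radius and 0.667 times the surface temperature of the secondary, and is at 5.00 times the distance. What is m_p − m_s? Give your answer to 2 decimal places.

2.66

L_p/L_s = (3.30)²(0.667)⁴ = 2.155.
F_p/F_s = (L_p/L_s)/(d_p/d_s)² = 2.155/25.00 = 0.08622.
m_p − m_s = −2.5 log₁₀(0.08622) = 2.66.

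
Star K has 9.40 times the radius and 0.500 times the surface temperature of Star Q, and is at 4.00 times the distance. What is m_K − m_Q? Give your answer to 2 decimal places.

L_K/L_Q = (9.40)²(0.500)⁴ = 5.523.
F_K/F_Q = (L_K/L_Q)/(d_K/d_Q)² = 5.523/16.00 = 0.3452.
m_K − m_Q = −2.5 log₁₀(0.3452) = 1.15.

1.15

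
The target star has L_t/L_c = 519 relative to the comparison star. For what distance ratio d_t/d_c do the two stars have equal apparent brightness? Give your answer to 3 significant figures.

Equal flux requires L_t/d_t² = L_c/d_c², so d_t/d_c = √(L_t/L_c)
= √(519) = 22.78.

22.8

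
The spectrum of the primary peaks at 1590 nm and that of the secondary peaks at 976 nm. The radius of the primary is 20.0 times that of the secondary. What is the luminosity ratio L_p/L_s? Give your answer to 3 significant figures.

56.8

Wien's law gives T ∝ 1/λ_max, so T_p/T_s = λ_s/λ_p = 976/1590 = 0.6138.
Then L ∝ R²T⁴ gives L_p/L_s = (20.0)² × (0.6138)⁴ = 400.0 × 0.1420 = 56.79.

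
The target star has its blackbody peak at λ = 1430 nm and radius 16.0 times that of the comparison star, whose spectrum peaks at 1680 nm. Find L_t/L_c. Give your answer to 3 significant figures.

Wien's law gives T ∝ 1/λ_max, so T_t/T_c = λ_c/λ_t = 1680/1430 = 1.175.
Then L ∝ R²T⁴ gives L_t/L_c = (16.0)² × (1.175)⁴ = 256.0 × 1.905 = 487.7.

488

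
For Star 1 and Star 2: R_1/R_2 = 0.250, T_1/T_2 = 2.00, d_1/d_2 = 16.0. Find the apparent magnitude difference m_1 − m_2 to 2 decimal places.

L_1/L_2 = (0.250)²(2.00)⁴ = 1.000.
F_1/F_2 = (L_1/L_2)/(d_1/d_2)² = 1.000/256.0 = 0.003906.
m_1 − m_2 = −2.5 log₁₀(0.003906) = 6.02.

6.02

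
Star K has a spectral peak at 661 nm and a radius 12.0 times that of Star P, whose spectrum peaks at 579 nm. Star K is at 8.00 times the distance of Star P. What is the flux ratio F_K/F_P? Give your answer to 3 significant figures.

Wien's law: T_K/T_P = λ_P/λ_K = 579/661 = 0.8759.
L_K/L_P = (R_K/R_P)²(T_K/T_P)⁴ = (12.0)²(0.8759)⁴ = 84.78.
F_K/F_P = (L_K/L_P)/(d_K/d_P)² = 84.78/(8.00)² = 1.325.

1.32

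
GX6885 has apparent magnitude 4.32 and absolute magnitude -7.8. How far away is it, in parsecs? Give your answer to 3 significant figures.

m − M = 5 log₁₀(d/10 pc)
4.32 − (-7.8) = 12.12 = 5 log₁₀(d/10)
d = 10 × 10^(12.12/5) = 10 × 10^2.424 = 2655 pc.

2.65×10^3 pc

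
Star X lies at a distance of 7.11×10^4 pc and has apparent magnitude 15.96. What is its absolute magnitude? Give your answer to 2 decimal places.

-3.30

M = m − 5 log₁₀(d/10 pc) = 15.96 − 5 log₁₀(7.11×10^4/10)
  = 15.96 − 5 × 3.852 = 15.96 − 19.26 = -3.30.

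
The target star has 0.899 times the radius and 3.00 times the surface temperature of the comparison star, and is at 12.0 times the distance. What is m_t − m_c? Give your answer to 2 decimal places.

0.86

L_t/L_c = (0.899)²(3.00)⁴ = 65.46.
F_t/F_c = (L_t/L_c)/(d_t/d_c)² = 65.46/144.0 = 0.4546.
m_t − m_c = −2.5 log₁₀(0.4546) = 0.86.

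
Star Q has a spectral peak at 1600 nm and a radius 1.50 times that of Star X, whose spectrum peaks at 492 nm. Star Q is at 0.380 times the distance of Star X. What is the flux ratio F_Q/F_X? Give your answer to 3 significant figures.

0.139

Wien's law: T_Q/T_X = λ_X/λ_Q = 492/1600 = 0.3075.
L_Q/L_X = (R_Q/R_X)²(T_Q/T_X)⁴ = (1.50)²(0.3075)⁴ = 0.02012.
F_Q/F_X = (L_Q/L_X)/(d_Q/d_X)² = 0.02012/(0.380)² = 0.1393.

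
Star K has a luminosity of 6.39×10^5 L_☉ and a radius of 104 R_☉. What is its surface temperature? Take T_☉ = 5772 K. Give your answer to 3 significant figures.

1.60×10^4 K

T/T_☉ = (L/L_☉)^(1/4) / (R/R_☉)^(1/2)
T = 5772 × (6.39×10^5)^(1/4) / √(104) = 5772 × 28.27 / 10.20 = 1.600×10^4 K.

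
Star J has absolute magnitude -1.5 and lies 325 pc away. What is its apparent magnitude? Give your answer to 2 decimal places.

6.06

m = M + 5 log₁₀(d/10 pc) = -1.5 + 5 log₁₀(325/10)
  = -1.5 + 5 × 1.512 = -1.5 + 7.56 = 6.06.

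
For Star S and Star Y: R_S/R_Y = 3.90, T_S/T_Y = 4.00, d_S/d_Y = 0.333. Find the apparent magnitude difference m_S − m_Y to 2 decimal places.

-11.36

L_S/L_Y = (3.90)²(4.00)⁴ = 3894.
F_S/F_Y = (L_S/L_Y)/(d_S/d_Y)² = 3894/0.1109 = 3.511×10^4.
m_S − m_Y = −2.5 log₁₀(3.511×10^4) = -11.36.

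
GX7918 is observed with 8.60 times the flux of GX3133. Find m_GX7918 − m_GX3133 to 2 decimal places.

-2.34

m_GX7918 − m_GX3133 = −2.5 log₁₀(F_GX7918/F_GX3133) = −2.5 log₁₀(8.60) = −2.5 × (0.934) = -2.336.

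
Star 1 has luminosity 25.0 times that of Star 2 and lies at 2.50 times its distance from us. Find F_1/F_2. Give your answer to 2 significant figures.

4.0

F = L/(4πd²), so F_1/F_2 = (L_1/L_2) / (d_1/d_2)²
= 25.0 / (2.50)² = 25.0 / 6.250 = 4.000.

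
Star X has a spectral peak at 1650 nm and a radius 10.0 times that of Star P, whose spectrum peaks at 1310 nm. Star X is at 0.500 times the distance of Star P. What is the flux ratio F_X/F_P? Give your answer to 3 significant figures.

Wien's law: T_X/T_P = λ_P/λ_X = 1310/1650 = 0.7939.
L_X/L_P = (R_X/R_P)²(T_X/T_P)⁴ = (10.0)²(0.7939)⁴ = 39.73.
F_X/F_P = (L_X/L_P)/(d_X/d_P)² = 39.73/(0.500)² = 158.9.

159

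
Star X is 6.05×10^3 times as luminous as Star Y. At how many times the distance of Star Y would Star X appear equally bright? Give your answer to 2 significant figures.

Equal flux requires L_X/d_X² = L_Y/d_Y², so d_X/d_Y = √(L_X/L_Y)
= √(6.05×10^3) = 77.78.

78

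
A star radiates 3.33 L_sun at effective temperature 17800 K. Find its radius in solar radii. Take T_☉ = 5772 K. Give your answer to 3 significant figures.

R/R_☉ = √(L/L_☉) / (T/T_☉)² = √(3.33) / (3.084)²
       = 1.825 / 9.510 = 0.1919.

0.192 solar radii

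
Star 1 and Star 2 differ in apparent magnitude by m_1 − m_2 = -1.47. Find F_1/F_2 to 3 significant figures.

F_1/F_2 = 10^(−(m_1 − m_2)/2.5) = 10^(1.47/2.5) = 10^0.588 = 3.873.

3.87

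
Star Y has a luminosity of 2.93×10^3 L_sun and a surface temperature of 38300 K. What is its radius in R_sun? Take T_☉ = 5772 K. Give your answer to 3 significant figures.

R/R_☉ = √(L/L_☉) / (T/T_☉)² = √(2.93×10^3) / (6.635)²
       = 54.13 / 44.03 = 1.229.

1.23 R_sun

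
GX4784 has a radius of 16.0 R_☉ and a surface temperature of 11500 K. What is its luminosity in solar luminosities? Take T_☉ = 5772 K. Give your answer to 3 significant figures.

L/L_☉ = (R/R_☉)² (T/T_☉)⁴ = (16.0)² × (11500/5772)⁴
       = 256.0 × (1.992)⁴ = 256.0 × 15.76 = 4034.

4.03×10^3 solar luminosities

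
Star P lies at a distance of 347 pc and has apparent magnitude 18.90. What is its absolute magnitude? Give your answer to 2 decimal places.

11.20

M = m − 5 log₁₀(d/10 pc) = 18.90 − 5 log₁₀(347/10)
  = 18.90 − 5 × 1.540 = 18.90 − 7.70 = 11.20.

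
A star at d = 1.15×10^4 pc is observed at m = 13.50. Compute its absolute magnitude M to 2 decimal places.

-1.80

M = m − 5 log₁₀(d/10 pc) = 13.50 − 5 log₁₀(1.15×10^4/10)
  = 13.50 − 5 × 3.061 = 13.50 − 15.30 = -1.80.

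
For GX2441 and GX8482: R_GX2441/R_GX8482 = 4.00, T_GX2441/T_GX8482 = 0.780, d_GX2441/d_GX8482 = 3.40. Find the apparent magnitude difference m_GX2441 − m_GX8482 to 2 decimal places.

0.73

L_GX2441/L_GX8482 = (4.00)²(0.780)⁴ = 5.922.
F_GX2441/F_GX8482 = (L_GX2441/L_GX8482)/(d_GX2441/d_GX8482)² = 5.922/11.56 = 0.5123.
m_GX2441 − m_GX8482 = −2.5 log₁₀(0.5123) = 0.73.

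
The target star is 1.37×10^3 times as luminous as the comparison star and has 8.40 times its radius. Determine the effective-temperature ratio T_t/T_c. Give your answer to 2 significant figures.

L ∝ R²T⁴ gives T ∝ (L/R²)^(1/4), so
T_t/T_c = (1.37×10^3 / 8.40²)^(1/4) = (19.42)^(1/4) = 2.099.

2.1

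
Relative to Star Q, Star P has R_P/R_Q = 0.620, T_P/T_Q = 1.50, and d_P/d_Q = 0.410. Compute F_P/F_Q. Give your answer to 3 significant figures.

L_P/L_Q = (R_P/R_Q)²(T_P/T_Q)⁴ = (0.620)² × (1.50)⁴ = 1.946.
F_P/F_Q = (L_P/L_Q)/(d_P/d_Q)² = 1.946 / (0.410)² = 11.58.

11.6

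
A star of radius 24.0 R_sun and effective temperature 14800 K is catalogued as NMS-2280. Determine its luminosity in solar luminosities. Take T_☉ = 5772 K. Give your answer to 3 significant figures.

L/L_☉ = (R/R_☉)² (T/T_☉)⁴ = (24.0)² × (14800/5772)⁴
       = 576.0 × (2.564)⁴ = 576.0 × 43.23 = 2.490×10^4.

2.49×10^4 solar luminosities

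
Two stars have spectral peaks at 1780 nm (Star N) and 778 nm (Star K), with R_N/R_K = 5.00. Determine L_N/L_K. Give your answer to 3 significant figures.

0.912

Wien's law gives T ∝ 1/λ_max, so T_N/T_K = λ_K/λ_N = 778/1780 = 0.4371.
Then L ∝ R²T⁴ gives L_N/L_K = (5.00)² × (0.4371)⁴ = 25.00 × 0.03650 = 0.9124.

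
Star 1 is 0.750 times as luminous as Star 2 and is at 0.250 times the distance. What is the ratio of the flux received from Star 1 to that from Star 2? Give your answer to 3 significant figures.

12.0

F = L/(4πd²), so F_1/F_2 = (L_1/L_2) / (d_1/d_2)²
= 0.750 / (0.250)² = 0.750 / 0.06250 = 12.00.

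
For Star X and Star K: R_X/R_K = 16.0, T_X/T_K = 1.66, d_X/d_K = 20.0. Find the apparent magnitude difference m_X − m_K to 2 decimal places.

L_X/L_K = (16.0)²(1.66)⁴ = 1944.
F_X/F_K = (L_X/L_K)/(d_X/d_K)² = 1944/400.0 = 4.860.
m_X − m_K = −2.5 log₁₀(4.860) = -1.72.

-1.72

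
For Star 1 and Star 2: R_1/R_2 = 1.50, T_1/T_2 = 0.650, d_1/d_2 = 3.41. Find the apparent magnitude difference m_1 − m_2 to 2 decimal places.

L_1/L_2 = (1.50)²(0.650)⁴ = 0.4016.
F_1/F_2 = (L_1/L_2)/(d_1/d_2)² = 0.4016/11.63 = 0.03454.
m_1 − m_2 = −2.5 log₁₀(0.03454) = 3.65.

3.65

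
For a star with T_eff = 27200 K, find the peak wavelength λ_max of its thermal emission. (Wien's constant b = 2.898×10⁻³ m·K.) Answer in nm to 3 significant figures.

λ_max = b/T = 2.898×10⁻³ / 27200 = 1.07×10^-7 m = 106.5 nm.

107 nm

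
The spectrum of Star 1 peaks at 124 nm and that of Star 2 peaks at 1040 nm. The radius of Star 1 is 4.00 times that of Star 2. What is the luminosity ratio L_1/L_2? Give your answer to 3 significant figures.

Wien's law gives T ∝ 1/λ_max, so T_1/T_2 = λ_2/λ_1 = 1040/124 = 8.387.
Then L ∝ R²T⁴ gives L_1/L_2 = (4.00)² × (8.387)⁴ = 16.00 × 4948 = 7.917×10^4.

7.92×10^4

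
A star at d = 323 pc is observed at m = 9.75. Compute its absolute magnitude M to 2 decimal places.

2.20

M = m − 5 log₁₀(d/10 pc) = 9.75 − 5 log₁₀(323/10)
  = 9.75 − 5 × 1.509 = 9.75 − 7.55 = 2.20.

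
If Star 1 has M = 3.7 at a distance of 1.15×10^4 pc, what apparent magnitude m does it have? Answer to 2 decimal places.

m = M + 5 log₁₀(d/10 pc) = 3.7 + 5 log₁₀(1.15×10^4/10)
  = 3.7 + 5 × 3.061 = 3.7 + 15.30 = 19.00.

19.00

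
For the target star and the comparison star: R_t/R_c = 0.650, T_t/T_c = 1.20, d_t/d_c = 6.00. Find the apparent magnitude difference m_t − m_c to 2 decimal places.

L_t/L_c = (0.650)²(1.20)⁴ = 0.8761.
F_t/F_c = (L_t/L_c)/(d_t/d_c)² = 0.8761/36.00 = 0.02434.
m_t − m_c = −2.5 log₁₀(0.02434) = 4.03.

4.03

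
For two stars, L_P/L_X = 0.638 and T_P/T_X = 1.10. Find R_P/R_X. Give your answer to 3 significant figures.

L ∝ R²T⁴ gives R ∝ √L / T², so
R_P/R_X = √(0.638) / (1.10)² = 0.7987 / 1.210 = 0.6601.

0.660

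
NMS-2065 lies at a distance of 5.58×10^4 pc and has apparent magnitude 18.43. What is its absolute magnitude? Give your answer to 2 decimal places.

M = m − 5 log₁₀(d/10 pc) = 18.43 − 5 log₁₀(5.58×10^4/10)
  = 18.43 − 5 × 3.747 = 18.43 − 18.73 = -0.30.

-0.30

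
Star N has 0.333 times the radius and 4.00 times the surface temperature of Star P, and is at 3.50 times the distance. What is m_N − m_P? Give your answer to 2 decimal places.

-0.91

L_N/L_P = (0.333)²(4.00)⁴ = 28.39.
F_N/F_P = (L_N/L_P)/(d_N/d_P)² = 28.39/12.25 = 2.317.
m_N − m_P = −2.5 log₁₀(2.317) = -0.91.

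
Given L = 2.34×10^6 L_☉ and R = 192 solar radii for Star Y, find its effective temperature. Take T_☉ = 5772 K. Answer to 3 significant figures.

T/T_☉ = (L/L_☉)^(1/4) / (R/R_☉)^(1/2)
T = 5772 × (2.34×10^6)^(1/4) / √(192) = 5772 × 39.11 / 13.86 = 1.629×10^4 K.

1.63×10^4 K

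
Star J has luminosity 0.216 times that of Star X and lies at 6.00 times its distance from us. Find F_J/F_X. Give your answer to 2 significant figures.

F = L/(4πd²), so F_J/F_X = (L_J/L_X) / (d_J/d_X)²
= 0.216 / (6.00)² = 0.216 / 36.00 = 0.006000.

0.0060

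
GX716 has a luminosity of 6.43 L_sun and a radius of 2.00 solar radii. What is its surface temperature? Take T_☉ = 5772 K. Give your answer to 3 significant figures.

6.50×10^3 K

T/T_☉ = (L/L_☉)^(1/4) / (R/R_☉)^(1/2)
T = 5772 × (6.43)^(1/4) / √(2.00) = 5772 × 1.592 / 1.414 = 6499 K.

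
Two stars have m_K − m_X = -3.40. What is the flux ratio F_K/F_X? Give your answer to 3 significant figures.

22.9

F_K/F_X = 10^(−(m_K − m_X)/2.5) = 10^(3.40/2.5) = 10^1.360 = 22.91.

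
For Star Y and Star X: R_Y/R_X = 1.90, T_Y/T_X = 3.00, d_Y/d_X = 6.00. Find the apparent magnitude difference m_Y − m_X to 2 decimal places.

-2.27

L_Y/L_X = (1.90)²(3.00)⁴ = 292.4.
F_Y/F_X = (L_Y/L_X)/(d_Y/d_X)² = 292.4/36.00 = 8.122.
m_Y − m_X = −2.5 log₁₀(8.122) = -2.27.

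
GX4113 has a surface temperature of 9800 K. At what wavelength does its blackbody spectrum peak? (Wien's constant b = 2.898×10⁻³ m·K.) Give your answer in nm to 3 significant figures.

296 nm

λ_max = b/T = 2.898×10⁻³ / 9800 = 2.96×10^-7 m = 295.7 nm.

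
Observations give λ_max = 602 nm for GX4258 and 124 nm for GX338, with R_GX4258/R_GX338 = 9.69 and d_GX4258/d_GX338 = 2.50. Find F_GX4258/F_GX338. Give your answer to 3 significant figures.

Wien's law: T_GX4258/T_GX338 = λ_GX338/λ_GX4258 = 124/602 = 0.2060.
L_GX4258/L_GX338 = (R_GX4258/R_GX338)²(T_GX4258/T_GX338)⁴ = (9.69)²(0.2060)⁴ = 0.1690.
F_GX4258/F_GX338 = (L_GX4258/L_GX338)/(d_GX4258/d_GX338)² = 0.1690/(2.50)² = 0.02704.

0.0270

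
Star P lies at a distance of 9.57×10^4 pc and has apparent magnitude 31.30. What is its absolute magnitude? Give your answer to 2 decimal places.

11.40

M = m − 5 log₁₀(d/10 pc) = 31.30 − 5 log₁₀(9.57×10^4/10)
  = 31.30 − 5 × 3.981 = 31.30 − 19.90 = 11.40.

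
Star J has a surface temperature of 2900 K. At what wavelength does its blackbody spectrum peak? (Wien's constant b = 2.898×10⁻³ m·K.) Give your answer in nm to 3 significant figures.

λ_max = b/T = 2.898×10⁻³ / 2900 = 9.99×10^-7 m = 999.3 nm.

999 nm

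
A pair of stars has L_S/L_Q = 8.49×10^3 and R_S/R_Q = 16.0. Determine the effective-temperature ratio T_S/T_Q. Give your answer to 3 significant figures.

L ∝ R²T⁴ gives T ∝ (L/R²)^(1/4), so
T_S/T_Q = (8.49×10^3 / 16.0²)^(1/4) = (33.16)^(1/4) = 2.400.

2.40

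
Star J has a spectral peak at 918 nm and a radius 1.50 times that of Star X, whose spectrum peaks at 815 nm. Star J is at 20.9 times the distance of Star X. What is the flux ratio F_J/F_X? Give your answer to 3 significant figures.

0.00320

Wien's law: T_J/T_X = λ_X/λ_J = 815/918 = 0.8878.
L_J/L_X = (R_J/R_X)²(T_J/T_X)⁴ = (1.50)²(0.8878)⁴ = 1.398.
F_J/F_X = (L_J/L_X)/(d_J/d_X)² = 1.398/(20.9)² = 0.003200.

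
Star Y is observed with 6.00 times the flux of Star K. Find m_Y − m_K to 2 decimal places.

m_Y − m_K = −2.5 log₁₀(F_Y/F_K) = −2.5 log₁₀(6.00) = −2.5 × (0.778) = -1.945.

-1.95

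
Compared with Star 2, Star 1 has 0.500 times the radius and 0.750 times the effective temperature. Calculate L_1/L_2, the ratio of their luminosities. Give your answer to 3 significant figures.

From the Stefan–Boltzmann law, L ∝ R²T⁴, so
L_1/L_2 = (R_1/R_2)² (T_1/T_2)⁴ = (0.500)² × (0.750)⁴ = 0.2500 × 0.3164 = 0.07910.

0.0791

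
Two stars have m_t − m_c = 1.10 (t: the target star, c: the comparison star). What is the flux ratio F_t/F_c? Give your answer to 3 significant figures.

0.363

F_t/F_c = 10^(−(m_t − m_c)/2.5) = 10^(-1.10/2.5) = 10^-0.440 = 0.3631.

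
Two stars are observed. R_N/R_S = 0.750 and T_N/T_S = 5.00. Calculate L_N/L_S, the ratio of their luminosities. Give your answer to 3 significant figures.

From the Stefan–Boltzmann law, L ∝ R²T⁴, so
L_N/L_S = (R_N/R_S)² (T_N/T_S)⁴ = (0.750)² × (5.00)⁴ = 0.5625 × 625.0 = 351.6.

352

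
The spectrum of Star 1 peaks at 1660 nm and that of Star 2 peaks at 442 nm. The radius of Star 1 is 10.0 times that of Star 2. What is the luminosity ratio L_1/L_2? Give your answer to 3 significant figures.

0.503

Wien's law gives T ∝ 1/λ_max, so T_1/T_2 = λ_2/λ_1 = 442/1660 = 0.2663.
Then L ∝ R²T⁴ gives L_1/L_2 = (10.0)² × (0.2663)⁴ = 100.0 × 0.005026 = 0.5026.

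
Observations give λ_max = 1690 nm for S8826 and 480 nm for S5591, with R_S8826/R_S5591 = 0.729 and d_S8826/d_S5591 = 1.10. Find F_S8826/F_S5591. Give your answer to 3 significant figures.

Wien's law: T_S8826/T_S5591 = λ_S5591/λ_S8826 = 480/1690 = 0.2840.
L_S8826/L_S5591 = (R_S8826/R_S5591)²(T_S8826/T_S5591)⁴ = (0.729)²(0.2840)⁴ = 0.003458.
F_S8826/F_S5591 = (L_S8826/L_S5591)/(d_S8826/d_S5591)² = 0.003458/(1.10)² = 0.002858.

0.00286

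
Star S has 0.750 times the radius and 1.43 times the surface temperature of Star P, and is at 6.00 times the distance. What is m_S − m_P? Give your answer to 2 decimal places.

L_S/L_P = (0.750)²(1.43)⁴ = 2.352.
F_S/F_P = (L_S/L_P)/(d_S/d_P)² = 2.352/36.00 = 0.06534.
m_S − m_P = −2.5 log₁₀(0.06534) = 2.96.

2.96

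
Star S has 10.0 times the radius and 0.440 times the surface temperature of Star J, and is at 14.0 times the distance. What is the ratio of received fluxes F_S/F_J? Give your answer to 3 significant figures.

L_S/L_J = (R_S/R_J)²(T_S/T_J)⁴ = (10.0)² × (0.440)⁴ = 3.748.
F_S/F_J = (L_S/L_J)/(d_S/d_J)² = 3.748 / (14.0)² = 0.01912.

0.0191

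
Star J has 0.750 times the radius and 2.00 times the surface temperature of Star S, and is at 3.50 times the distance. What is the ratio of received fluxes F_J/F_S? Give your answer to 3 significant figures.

L_J/L_S = (R_J/R_S)²(T_J/T_S)⁴ = (0.750)² × (2.00)⁴ = 9.000.
F_J/F_S = (L_J/L_S)/(d_J/d_S)² = 9.000 / (3.50)² = 0.7347.

0.735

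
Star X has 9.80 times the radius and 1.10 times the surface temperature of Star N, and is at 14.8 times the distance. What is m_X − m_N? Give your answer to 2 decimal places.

0.48

L_X/L_N = (9.80)²(1.10)⁴ = 140.6.
F_X/F_N = (L_X/L_N)/(d_X/d_N)² = 140.6/219.0 = 0.6419.
m_X − m_N = −2.5 log₁₀(0.6419) = 0.48.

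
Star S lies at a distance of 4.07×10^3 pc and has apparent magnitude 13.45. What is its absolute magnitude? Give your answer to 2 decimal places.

M = m − 5 log₁₀(d/10 pc) = 13.45 − 5 log₁₀(4.07×10^3/10)
  = 13.45 − 5 × 2.610 = 13.45 − 13.05 = 0.40.

0.40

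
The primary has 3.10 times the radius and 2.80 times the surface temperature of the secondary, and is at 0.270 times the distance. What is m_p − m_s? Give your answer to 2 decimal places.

-9.77

L_p/L_s = (3.10)²(2.80)⁴ = 590.7.
F_p/F_s = (L_p/L_s)/(d_p/d_s)² = 590.7/0.07290 = 8103.
m_p − m_s = −2.5 log₁₀(8103) = -9.77.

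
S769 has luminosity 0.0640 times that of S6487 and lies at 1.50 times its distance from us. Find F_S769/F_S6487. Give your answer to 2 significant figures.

F = L/(4πd²), so F_S769/F_S6487 = (L_S769/L_S6487) / (d_S769/d_S6487)²
= 0.0640 / (1.50)² = 0.0640 / 2.250 = 0.02844.

0.028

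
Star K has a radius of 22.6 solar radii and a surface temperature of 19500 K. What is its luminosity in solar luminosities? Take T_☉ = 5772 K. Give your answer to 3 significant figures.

L/L_☉ = (R/R_☉)² (T/T_☉)⁴ = (22.6)² × (19500/5772)⁴
       = 510.8 × (3.378)⁴ = 510.8 × 130.3 = 6.653×10^4.

6.65×10^4 solar luminosities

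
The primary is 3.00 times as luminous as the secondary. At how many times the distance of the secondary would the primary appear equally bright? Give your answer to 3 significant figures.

Equal flux requires L_p/d_p² = L_s/d_s², so d_p/d_s = √(L_p/L_s)
= √(3.00) = 1.732.

1.73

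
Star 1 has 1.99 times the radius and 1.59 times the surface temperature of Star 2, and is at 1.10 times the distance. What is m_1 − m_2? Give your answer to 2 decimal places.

-3.30

L_1/L_2 = (1.99)²(1.59)⁴ = 25.31.
F_1/F_2 = (L_1/L_2)/(d_1/d_2)² = 25.31/1.210 = 20.92.
m_1 − m_2 = −2.5 log₁₀(20.92) = -3.30.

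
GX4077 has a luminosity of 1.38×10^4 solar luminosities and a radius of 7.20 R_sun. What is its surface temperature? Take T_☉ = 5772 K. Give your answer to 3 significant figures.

2.33×10^4 K

T/T_☉ = (L/L_☉)^(1/4) / (R/R_☉)^(1/2)
T = 5772 × (1.38×10^4)^(1/4) / √(7.20) = 5772 × 10.84 / 2.683 = 2.331×10^4 K.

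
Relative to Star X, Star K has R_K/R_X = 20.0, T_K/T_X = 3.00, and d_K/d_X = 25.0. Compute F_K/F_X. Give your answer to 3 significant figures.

L_K/L_X = (R_K/R_X)²(T_K/T_X)⁴ = (20.0)² × (3.00)⁴ = 3.240×10^4.
F_K/F_X = (L_K/L_X)/(d_K/d_X)² = 3.240×10^4 / (25.0)² = 51.84.

51.8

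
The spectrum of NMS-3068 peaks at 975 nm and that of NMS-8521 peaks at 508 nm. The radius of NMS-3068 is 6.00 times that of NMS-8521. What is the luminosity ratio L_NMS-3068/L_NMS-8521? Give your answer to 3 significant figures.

Wien's law gives T ∝ 1/λ_max, so T_NMS-3068/T_NMS-8521 = λ_NMS-8521/λ_NMS-3068 = 508/975 = 0.5210.
Then L ∝ R²T⁴ gives L_NMS-3068/L_NMS-8521 = (6.00)² × (0.5210)⁴ = 36.00 × 0.07369 = 2.653.

2.65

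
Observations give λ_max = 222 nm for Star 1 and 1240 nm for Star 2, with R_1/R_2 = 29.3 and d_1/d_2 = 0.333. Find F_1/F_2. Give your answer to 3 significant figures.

7.54×10^6

Wien's law: T_1/T_2 = λ_2/λ_1 = 1240/222 = 5.586.
L_1/L_2 = (R_1/R_2)²(T_1/T_2)⁴ = (29.3)²(5.586)⁴ = 8.356×10^5.
F_1/F_2 = (L_1/L_2)/(d_1/d_2)² = 8.356×10^5/(0.333)² = 7.536×10^6.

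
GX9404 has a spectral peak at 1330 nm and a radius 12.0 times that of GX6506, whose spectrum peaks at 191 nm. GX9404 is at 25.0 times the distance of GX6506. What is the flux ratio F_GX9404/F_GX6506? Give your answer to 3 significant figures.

9.80×10^-5

Wien's law: T_GX9404/T_GX6506 = λ_GX6506/λ_GX9404 = 191/1330 = 0.1436.
L_GX9404/L_GX6506 = (R_GX9404/R_GX6506)²(T_GX9404/T_GX6506)⁴ = (12.0)²(0.1436)⁴ = 0.06125.
F_GX9404/F_GX6506 = (L_GX9404/L_GX6506)/(d_GX9404/d_GX6506)² = 0.06125/(25.0)² = 9.800×10^-5.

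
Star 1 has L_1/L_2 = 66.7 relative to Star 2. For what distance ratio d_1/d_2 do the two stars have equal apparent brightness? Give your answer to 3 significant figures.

8.17

Equal flux requires L_1/d_1² = L_2/d_2², so d_1/d_2 = √(L_1/L_2)
= √(66.7) = 8.167.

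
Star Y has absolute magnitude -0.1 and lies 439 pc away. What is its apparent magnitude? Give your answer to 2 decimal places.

m = M + 5 log₁₀(d/10 pc) = -0.1 + 5 log₁₀(439/10)
  = -0.1 + 5 × 1.642 = -0.1 + 8.21 = 8.11.

8.11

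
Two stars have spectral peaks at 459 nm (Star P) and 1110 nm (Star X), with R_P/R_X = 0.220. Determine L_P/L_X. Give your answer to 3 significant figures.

1.66

Wien's law gives T ∝ 1/λ_max, so T_P/T_X = λ_X/λ_P = 1110/459 = 2.418.
Then L ∝ R²T⁴ gives L_P/L_X = (0.220)² × (2.418)⁴ = 0.04840 × 34.20 = 1.655.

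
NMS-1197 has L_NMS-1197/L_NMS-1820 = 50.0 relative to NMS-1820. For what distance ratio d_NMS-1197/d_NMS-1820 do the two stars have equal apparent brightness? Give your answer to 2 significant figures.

7.1

Equal flux requires L_NMS-1197/d_NMS-1197² = L_NMS-1820/d_NMS-1820², so d_NMS-1197/d_NMS-1820 = √(L_NMS-1197/L_NMS-1820)
= √(50.0) = 7.071.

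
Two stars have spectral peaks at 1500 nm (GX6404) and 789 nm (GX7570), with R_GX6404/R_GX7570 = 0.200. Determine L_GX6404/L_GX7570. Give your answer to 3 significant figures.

Wien's law gives T ∝ 1/λ_max, so T_GX6404/T_GX7570 = λ_GX7570/λ_GX6404 = 789/1500 = 0.5260.
Then L ∝ R²T⁴ gives L_GX6404/L_GX7570 = (0.200)² × (0.5260)⁴ = 0.04000 × 0.07655 = 0.003062.

0.00306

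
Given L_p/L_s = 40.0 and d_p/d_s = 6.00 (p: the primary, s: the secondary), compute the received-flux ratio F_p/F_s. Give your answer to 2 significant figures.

F = L/(4πd²), so F_p/F_s = (L_p/L_s) / (d_p/d_s)²
= 40.0 / (6.00)² = 40.0 / 36.00 = 1.111.

1.1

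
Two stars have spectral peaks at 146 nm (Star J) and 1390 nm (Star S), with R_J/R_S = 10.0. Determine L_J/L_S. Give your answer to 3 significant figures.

8.22×10^5

Wien's law gives T ∝ 1/λ_max, so T_J/T_S = λ_S/λ_J = 1390/146 = 9.521.
Then L ∝ R²T⁴ gives L_J/L_S = (10.0)² × (9.521)⁴ = 100.0 × 8216 = 8.216×10^5.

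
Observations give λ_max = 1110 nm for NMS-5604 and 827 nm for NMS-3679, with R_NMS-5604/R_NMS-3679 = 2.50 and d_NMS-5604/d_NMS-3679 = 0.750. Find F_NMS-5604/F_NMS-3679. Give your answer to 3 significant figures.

3.42

Wien's law: T_NMS-5604/T_NMS-3679 = λ_NMS-3679/λ_NMS-5604 = 827/1110 = 0.7450.
L_NMS-5604/L_NMS-3679 = (R_NMS-5604/R_NMS-3679)²(T_NMS-5604/T_NMS-3679)⁴ = (2.50)²(0.7450)⁴ = 1.926.
F_NMS-5604/F_NMS-3679 = (L_NMS-5604/L_NMS-3679)/(d_NMS-5604/d_NMS-3679)² = 1.926/(0.750)² = 3.424.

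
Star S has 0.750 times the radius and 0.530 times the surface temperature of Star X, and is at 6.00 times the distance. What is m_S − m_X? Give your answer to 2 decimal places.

7.27

L_S/L_X = (0.750)²(0.530)⁴ = 0.04438.
F_S/F_X = (L_S/L_X)/(d_S/d_X)² = 0.04438/36.00 = 0.001233.
m_S − m_X = −2.5 log₁₀(0.001233) = 7.27.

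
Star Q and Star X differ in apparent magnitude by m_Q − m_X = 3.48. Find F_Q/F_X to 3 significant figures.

F_Q/F_X = 10^(−(m_Q − m_X)/2.5) = 10^(-3.48/2.5) = 10^-1.392 = 0.04055.

0.0406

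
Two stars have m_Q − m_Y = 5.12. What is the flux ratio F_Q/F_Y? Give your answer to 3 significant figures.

F_Q/F_Y = 10^(−(m_Q − m_Y)/2.5) = 10^(-5.12/2.5) = 10^-2.048 = 0.008954.

0.00895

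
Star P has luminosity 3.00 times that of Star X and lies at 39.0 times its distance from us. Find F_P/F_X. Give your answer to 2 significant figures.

0.0020

F = L/(4πd²), so F_P/F_X = (L_P/L_X) / (d_P/d_X)²
= 3.00 / (39.0)² = 3.00 / 1521 = 0.001972.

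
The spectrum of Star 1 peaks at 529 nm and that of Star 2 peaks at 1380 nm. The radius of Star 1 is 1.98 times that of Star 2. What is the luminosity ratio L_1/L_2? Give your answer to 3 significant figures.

Wien's law gives T ∝ 1/λ_max, so T_1/T_2 = λ_2/λ_1 = 1380/529 = 2.609.
Then L ∝ R²T⁴ gives L_1/L_2 = (1.98)² × (2.609)⁴ = 3.920 × 46.31 = 181.6.

182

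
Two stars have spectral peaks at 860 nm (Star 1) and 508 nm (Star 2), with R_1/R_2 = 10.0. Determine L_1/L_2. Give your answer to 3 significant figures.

Wien's law gives T ∝ 1/λ_max, so T_1/T_2 = λ_2/λ_1 = 508/860 = 0.5907.
Then L ∝ R²T⁴ gives L_1/L_2 = (10.0)² × (0.5907)⁴ = 100.0 × 0.1217 = 12.17.

12.2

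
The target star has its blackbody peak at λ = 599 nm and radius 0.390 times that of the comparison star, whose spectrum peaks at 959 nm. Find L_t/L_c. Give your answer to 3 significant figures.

0.999

Wien's law gives T ∝ 1/λ_max, so T_t/T_c = λ_c/λ_t = 959/599 = 1.601.
Then L ∝ R²T⁴ gives L_t/L_c = (0.390)² × (1.601)⁴ = 0.1521 × 6.570 = 0.9993.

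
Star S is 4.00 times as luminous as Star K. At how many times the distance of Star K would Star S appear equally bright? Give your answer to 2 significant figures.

Equal flux requires L_S/d_S² = L_K/d_K², so d_S/d_K = √(L_S/L_K)
= √(4.00) = 2.000.

2.0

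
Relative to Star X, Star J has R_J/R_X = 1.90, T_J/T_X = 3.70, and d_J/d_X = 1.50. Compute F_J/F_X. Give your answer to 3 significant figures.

L_J/L_X = (R_J/R_X)²(T_J/T_X)⁴ = (1.90)² × (3.70)⁴ = 676.6.
F_J/F_X = (L_J/L_X)/(d_J/d_X)² = 676.6 / (1.50)² = 300.7.

301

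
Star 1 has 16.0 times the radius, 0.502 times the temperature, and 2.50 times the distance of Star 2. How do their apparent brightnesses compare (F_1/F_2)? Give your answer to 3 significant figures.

2.60

L_1/L_2 = (R_1/R_2)²(T_1/T_2)⁴ = (16.0)² × (0.502)⁴ = 16.26.
F_1/F_2 = (L_1/L_2)/(d_1/d_2)² = 16.26 / (2.50)² = 2.601.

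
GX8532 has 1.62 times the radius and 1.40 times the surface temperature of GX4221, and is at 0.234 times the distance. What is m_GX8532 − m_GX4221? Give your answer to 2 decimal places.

-5.66

L_GX8532/L_GX4221 = (1.62)²(1.40)⁴ = 10.08.
F_GX8532/F_GX4221 = (L_GX8532/L_GX4221)/(d_GX8532/d_GX4221)² = 10.08/0.05476 = 184.1.
m_GX8532 − m_GX4221 = −2.5 log₁₀(184.1) = -5.66.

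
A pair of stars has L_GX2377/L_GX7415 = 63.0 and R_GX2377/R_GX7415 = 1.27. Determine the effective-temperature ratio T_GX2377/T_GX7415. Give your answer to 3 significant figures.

2.50

L ∝ R²T⁴ gives T ∝ (L/R²)^(1/4), so
T_GX2377/T_GX7415 = (63.0 / 1.27²)^(1/4) = (39.06)^(1/4) = 2.500.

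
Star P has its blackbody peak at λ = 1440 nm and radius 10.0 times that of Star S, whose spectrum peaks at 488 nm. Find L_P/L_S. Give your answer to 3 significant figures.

1.32

Wien's law gives T ∝ 1/λ_max, so T_P/T_S = λ_S/λ_P = 488/1440 = 0.3389.
Then L ∝ R²T⁴ gives L_P/L_S = (10.0)² × (0.3389)⁴ = 100.0 × 0.01319 = 1.319.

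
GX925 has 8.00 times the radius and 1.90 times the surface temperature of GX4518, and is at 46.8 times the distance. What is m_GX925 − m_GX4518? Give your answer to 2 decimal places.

1.05

L_GX925/L_GX4518 = (8.00)²(1.90)⁴ = 834.1.
F_GX925/F_GX4518 = (L_GX925/L_GX4518)/(d_GX925/d_GX4518)² = 834.1/2190 = 0.3808.
m_GX925 − m_GX4518 = −2.5 log₁₀(0.3808) = 1.05.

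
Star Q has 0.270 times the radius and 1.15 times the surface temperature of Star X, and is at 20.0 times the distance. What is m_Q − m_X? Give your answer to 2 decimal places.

L_Q/L_X = (0.270)²(1.15)⁴ = 0.1275.
F_Q/F_X = (L_Q/L_X)/(d_Q/d_X)² = 0.1275/400.0 = 3.188×10^-4.
m_Q − m_X = −2.5 log₁₀(3.188×10^-4) = 8.74.

8.74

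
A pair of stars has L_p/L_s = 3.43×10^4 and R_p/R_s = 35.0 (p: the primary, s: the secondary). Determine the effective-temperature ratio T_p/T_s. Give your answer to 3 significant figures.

2.30

L ∝ R²T⁴ gives T ∝ (L/R²)^(1/4), so
T_p/T_s = (3.43×10^4 / 35.0²)^(1/4) = (28.00)^(1/4) = 2.300.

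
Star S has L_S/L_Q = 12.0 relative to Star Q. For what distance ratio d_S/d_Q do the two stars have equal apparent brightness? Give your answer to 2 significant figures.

Equal flux requires L_S/d_S² = L_Q/d_Q², so d_S/d_Q = √(L_S/L_Q)
= √(12.0) = 3.464.

3.5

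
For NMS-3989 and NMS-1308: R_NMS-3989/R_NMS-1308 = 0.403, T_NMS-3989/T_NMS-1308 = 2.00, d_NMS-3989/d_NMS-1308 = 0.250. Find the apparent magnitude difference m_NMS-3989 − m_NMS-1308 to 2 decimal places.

L_NMS-3989/L_NMS-1308 = (0.403)²(2.00)⁴ = 2.599.
F_NMS-3989/F_NMS-1308 = (L_NMS-3989/L_NMS-1308)/(d_NMS-3989/d_NMS-1308)² = 2.599/0.06250 = 41.58.
m_NMS-3989 − m_NMS-1308 = −2.5 log₁₀(41.58) = -4.05.

-4.05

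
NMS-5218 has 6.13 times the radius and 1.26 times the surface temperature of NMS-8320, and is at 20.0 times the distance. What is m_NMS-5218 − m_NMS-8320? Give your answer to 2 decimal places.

L_NMS-5218/L_NMS-8320 = (6.13)²(1.26)⁴ = 94.71.
F_NMS-5218/F_NMS-8320 = (L_NMS-5218/L_NMS-8320)/(d_NMS-5218/d_NMS-8320)² = 94.71/400.0 = 0.2368.
m_NMS-5218 − m_NMS-8320 = −2.5 log₁₀(0.2368) = 1.56.

1.56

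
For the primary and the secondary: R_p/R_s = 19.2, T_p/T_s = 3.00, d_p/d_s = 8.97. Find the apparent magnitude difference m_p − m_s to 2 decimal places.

-6.42

L_p/L_s = (19.2)²(3.00)⁴ = 2.986×10^4.
F_p/F_s = (L_p/L_s)/(d_p/d_s)² = 2.986×10^4/80.46 = 371.1.
m_p − m_s = −2.5 log₁₀(371.1) = -6.42.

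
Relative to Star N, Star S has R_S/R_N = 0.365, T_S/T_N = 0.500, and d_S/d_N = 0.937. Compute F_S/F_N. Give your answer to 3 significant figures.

L_S/L_N = (R_S/R_N)²(T_S/T_N)⁴ = (0.365)² × (0.500)⁴ = 0.008327.
F_S/F_N = (L_S/L_N)/(d_S/d_N)² = 0.008327 / (0.937)² = 0.009484.

0.00948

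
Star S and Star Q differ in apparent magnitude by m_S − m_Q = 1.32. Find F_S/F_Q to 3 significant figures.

0.296

F_S/F_Q = 10^(−(m_S − m_Q)/2.5) = 10^(-1.32/2.5) = 10^-0.528 = 0.2965.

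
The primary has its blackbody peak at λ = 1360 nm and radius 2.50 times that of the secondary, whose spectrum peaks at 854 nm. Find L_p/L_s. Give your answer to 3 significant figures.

0.972

Wien's law gives T ∝ 1/λ_max, so T_p/T_s = λ_s/λ_p = 854/1360 = 0.6279.
Then L ∝ R²T⁴ gives L_p/L_s = (2.50)² × (0.6279)⁴ = 6.250 × 0.1555 = 0.9718.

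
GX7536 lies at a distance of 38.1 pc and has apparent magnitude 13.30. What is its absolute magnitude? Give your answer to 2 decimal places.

M = m − 5 log₁₀(d/10 pc) = 13.30 − 5 log₁₀(38.1/10)
  = 13.30 − 5 × 0.581 = 13.30 − 2.90 = 10.40.

10.40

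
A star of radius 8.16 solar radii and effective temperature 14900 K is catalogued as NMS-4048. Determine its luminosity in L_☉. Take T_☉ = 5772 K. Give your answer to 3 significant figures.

L/L_☉ = (R/R_☉)² (T/T_☉)⁴ = (8.16)² × (14900/5772)⁴
       = 66.59 × (2.581)⁴ = 66.59 × 44.41 = 2957.

2.96×10^3 L_☉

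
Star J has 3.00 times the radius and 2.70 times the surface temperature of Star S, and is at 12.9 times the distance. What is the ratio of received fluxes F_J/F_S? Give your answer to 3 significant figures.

L_J/L_S = (R_J/R_S)²(T_J/T_S)⁴ = (3.00)² × (2.70)⁴ = 478.3.
F_J/F_S = (L_J/L_S)/(d_J/d_S)² = 478.3 / (12.9)² = 2.874.

2.87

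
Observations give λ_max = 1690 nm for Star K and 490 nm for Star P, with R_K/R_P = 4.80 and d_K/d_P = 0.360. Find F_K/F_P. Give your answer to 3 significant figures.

Wien's law: T_K/T_P = λ_P/λ_K = 490/1690 = 0.2899.
L_K/L_P = (R_K/R_P)²(T_K/T_P)⁴ = (4.80)²(0.2899)⁴ = 0.1628.
F_K/F_P = (L_K/L_P)/(d_K/d_P)² = 0.1628/(0.360)² = 1.256.

1.26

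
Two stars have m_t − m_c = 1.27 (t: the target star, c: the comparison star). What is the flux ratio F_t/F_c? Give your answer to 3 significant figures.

0.310

F_t/F_c = 10^(−(m_t − m_c)/2.5) = 10^(-1.27/2.5) = 10^-0.508 = 0.3105.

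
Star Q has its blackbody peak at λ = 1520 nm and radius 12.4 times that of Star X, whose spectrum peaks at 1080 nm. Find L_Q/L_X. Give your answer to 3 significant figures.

39.2

Wien's law gives T ∝ 1/λ_max, so T_Q/T_X = λ_X/λ_Q = 1080/1520 = 0.7105.
Then L ∝ R²T⁴ gives L_Q/L_X = (12.4)² × (0.7105)⁴ = 153.8 × 0.2549 = 39.19.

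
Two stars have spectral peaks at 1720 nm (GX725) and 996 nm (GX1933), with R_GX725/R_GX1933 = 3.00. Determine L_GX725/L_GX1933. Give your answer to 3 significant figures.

1.01

Wien's law gives T ∝ 1/λ_max, so T_GX725/T_GX1933 = λ_GX1933/λ_GX725 = 996/1720 = 0.5791.
Then L ∝ R²T⁴ gives L_GX725/L_GX1933 = (3.00)² × (0.5791)⁴ = 9.000 × 0.1124 = 1.012.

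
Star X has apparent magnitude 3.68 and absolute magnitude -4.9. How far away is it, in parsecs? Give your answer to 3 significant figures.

m − M = 5 log₁₀(d/10 pc)
3.68 − (-4.9) = 8.58 = 5 log₁₀(d/10)
d = 10 × 10^(8.58/5) = 10 × 10^1.716 = 520.0 pc.

520 pc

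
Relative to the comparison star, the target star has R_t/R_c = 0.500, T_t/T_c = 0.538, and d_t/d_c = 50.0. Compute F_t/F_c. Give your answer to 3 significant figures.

L_t/L_c = (R_t/R_c)²(T_t/T_c)⁴ = (0.500)² × (0.538)⁴ = 0.02094.
F_t/F_c = (L_t/L_c)/(d_t/d_c)² = 0.02094 / (50.0)² = 8.378×10^-6.

8.38×10^-6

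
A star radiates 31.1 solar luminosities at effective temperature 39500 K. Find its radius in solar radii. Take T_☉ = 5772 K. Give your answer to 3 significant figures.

R/R_☉ = √(L/L_☉) / (T/T_☉)² = √(31.1) / (6.843)²
       = 5.577 / 46.83 = 0.1191.

0.119 solar radii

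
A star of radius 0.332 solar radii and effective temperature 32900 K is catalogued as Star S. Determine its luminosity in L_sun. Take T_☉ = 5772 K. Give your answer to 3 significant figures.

116 L_sun

L/L_☉ = (R/R_☉)² (T/T_☉)⁴ = (0.332)² × (32900/5772)⁴
       = 0.1102 × (5.700)⁴ = 0.1102 × 1056 = 116.3.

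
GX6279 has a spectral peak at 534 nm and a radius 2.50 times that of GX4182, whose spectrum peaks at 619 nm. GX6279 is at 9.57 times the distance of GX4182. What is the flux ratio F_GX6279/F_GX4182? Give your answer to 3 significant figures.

Wien's law: T_GX6279/T_GX4182 = λ_GX4182/λ_GX6279 = 619/534 = 1.159.
L_GX6279/L_GX4182 = (R_GX6279/R_GX4182)²(T_GX6279/T_GX4182)⁴ = (2.50)²(1.159)⁴ = 11.28.
F_GX6279/F_GX4182 = (L_GX6279/L_GX4182)/(d_GX6279/d_GX4182)² = 11.28/(9.57)² = 0.1232.

0.123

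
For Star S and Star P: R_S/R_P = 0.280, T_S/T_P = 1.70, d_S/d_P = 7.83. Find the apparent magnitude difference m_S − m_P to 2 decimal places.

4.93

L_S/L_P = (0.280)²(1.70)⁴ = 0.6548.
F_S/F_P = (L_S/L_P)/(d_S/d_P)² = 0.6548/61.31 = 0.01068.
m_S − m_P = −2.5 log₁₀(0.01068) = 4.93.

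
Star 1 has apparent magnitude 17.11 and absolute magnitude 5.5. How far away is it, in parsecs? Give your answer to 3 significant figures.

m − M = 5 log₁₀(d/10 pc)
17.11 − (5.5) = 11.61 = 5 log₁₀(d/10)
d = 10 × 10^(11.61/5) = 10 × 10^2.322 = 2099 pc.

2.10×10^3 pc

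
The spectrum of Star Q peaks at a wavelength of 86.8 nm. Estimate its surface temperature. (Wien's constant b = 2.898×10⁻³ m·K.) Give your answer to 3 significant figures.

3.34×10^4 K

T = b/λ_max = 2.898×10⁻³ / (86.8×10⁻⁹) = 3.339×10^4 K.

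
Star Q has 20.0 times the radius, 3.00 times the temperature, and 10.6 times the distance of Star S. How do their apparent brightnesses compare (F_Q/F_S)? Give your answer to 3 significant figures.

L_Q/L_S = (R_Q/R_S)²(T_Q/T_S)⁴ = (20.0)² × (3.00)⁴ = 3.240×10^4.
F_Q/F_S = (L_Q/L_S)/(d_Q/d_S)² = 3.240×10^4 / (10.6)² = 288.4.

288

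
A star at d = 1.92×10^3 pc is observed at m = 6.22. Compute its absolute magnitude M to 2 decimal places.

M = m − 5 log₁₀(d/10 pc) = 6.22 − 5 log₁₀(1.92×10^3/10)
  = 6.22 − 5 × 2.283 = 6.22 − 11.42 = -5.20.

-5.20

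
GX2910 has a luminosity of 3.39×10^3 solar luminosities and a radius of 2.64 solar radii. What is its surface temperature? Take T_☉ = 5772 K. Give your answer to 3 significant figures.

T/T_☉ = (L/L_☉)^(1/4) / (R/R_☉)^(1/2)
T = 5772 × (3.39×10^3)^(1/4) / √(2.64) = 5772 × 7.630 / 1.625 = 2.711×10^4 K.

2.71×10^4 K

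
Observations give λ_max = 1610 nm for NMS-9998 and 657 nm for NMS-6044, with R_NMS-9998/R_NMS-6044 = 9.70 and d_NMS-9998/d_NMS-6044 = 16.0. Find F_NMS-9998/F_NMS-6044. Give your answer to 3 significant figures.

0.0102

Wien's law: T_NMS-9998/T_NMS-6044 = λ_NMS-6044/λ_NMS-9998 = 657/1610 = 0.4081.
L_NMS-9998/L_NMS-6044 = (R_NMS-9998/R_NMS-6044)²(T_NMS-9998/T_NMS-6044)⁴ = (9.70)²(0.4081)⁴ = 2.609.
F_NMS-9998/F_NMS-6044 = (L_NMS-9998/L_NMS-6044)/(d_NMS-9998/d_NMS-6044)² = 2.609/(16.0)² = 0.01019.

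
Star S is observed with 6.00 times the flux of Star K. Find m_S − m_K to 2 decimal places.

m_S − m_K = −2.5 log₁₀(F_S/F_K) = −2.5 log₁₀(6.00) = −2.5 × (0.778) = -1.945.

-1.95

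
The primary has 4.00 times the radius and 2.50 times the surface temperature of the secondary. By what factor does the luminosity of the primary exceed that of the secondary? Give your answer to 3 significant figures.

From the Stefan–Boltzmann law, L ∝ R²T⁴, so
L_p/L_s = (R_p/R_s)² (T_p/T_s)⁴ = (4.00)² × (2.50)⁴ = 16.00 × 39.06 = 625.0.

625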